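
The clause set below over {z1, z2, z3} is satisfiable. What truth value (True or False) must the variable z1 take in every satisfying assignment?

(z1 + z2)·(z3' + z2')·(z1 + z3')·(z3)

Suppose z1 = 0.
(z2) alone gives z2 = 1.
(z3') alone gives z3 = 0.
That conflicts with the unit clause (z3).
So every satisfying assignment has z1 = True.

True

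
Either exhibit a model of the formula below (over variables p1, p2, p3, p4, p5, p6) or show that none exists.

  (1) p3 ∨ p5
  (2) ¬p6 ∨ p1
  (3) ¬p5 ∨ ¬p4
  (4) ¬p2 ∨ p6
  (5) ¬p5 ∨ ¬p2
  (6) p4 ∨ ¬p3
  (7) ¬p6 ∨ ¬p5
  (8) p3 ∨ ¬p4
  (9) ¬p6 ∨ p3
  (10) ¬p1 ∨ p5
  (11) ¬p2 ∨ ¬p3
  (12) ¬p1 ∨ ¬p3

p1 ↦ False; p2 ↦ False; p3 ↦ False; p4 ↦ False; p5 ↦ True; p6 ↦ False

Case p3 = False:
(p5) alone gives p5 = True.
(¬p4) alone gives p4 = False.
(¬p2) alone gives p2 = False.
(¬p6) alone gives p6 = False.
No clause remains; p1 is free.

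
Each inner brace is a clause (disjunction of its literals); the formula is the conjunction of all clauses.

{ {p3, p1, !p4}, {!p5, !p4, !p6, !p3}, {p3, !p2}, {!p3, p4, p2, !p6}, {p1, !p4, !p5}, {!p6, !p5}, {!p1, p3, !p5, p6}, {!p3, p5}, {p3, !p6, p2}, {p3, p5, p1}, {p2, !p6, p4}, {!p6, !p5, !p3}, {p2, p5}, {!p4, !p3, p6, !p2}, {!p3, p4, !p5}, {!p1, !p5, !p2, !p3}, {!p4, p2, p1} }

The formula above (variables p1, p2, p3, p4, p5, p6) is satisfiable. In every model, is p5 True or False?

True

Suppose p5 = false.
Unit clause (!p3) forces p3 = false.
Unit clause (!p2) forces p2 = false.
That conflicts with the unit clause (p2).
So every satisfying assignment has p5 = True.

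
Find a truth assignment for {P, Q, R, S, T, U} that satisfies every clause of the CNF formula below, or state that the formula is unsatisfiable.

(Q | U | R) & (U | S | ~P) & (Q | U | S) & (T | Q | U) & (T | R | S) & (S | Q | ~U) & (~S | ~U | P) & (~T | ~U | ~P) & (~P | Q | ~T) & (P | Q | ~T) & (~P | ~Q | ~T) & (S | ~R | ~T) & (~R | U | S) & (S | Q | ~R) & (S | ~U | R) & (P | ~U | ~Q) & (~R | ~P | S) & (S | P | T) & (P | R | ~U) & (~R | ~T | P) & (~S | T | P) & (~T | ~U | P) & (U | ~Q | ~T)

Try Q = 1.
Try P = 1.
(~T) alone gives T = 0.
Try U = 1.
Try R = 0.
(S) alone gives S = 1.
All clauses are satisfied.

P ↦ 1,  Q ↦ 1,  R ↦ 0,  S ↦ 1,  T ↦ 0,  U ↦ 1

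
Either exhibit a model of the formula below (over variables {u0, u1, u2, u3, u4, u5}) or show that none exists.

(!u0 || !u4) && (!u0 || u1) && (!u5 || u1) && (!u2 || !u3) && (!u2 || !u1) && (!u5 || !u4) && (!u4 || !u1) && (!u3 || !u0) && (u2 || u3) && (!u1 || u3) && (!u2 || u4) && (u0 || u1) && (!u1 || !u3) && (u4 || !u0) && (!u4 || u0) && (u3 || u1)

Suppose u0 = false.
Unit clause (u1) forces u1 = true.
Unit clause (!u2) forces u2 = false.
Unit clause (!u4) forces u4 = false.
Unit clause (u3) forces u3 = true.
But (!u3) is also a unit clause — contradiction.
That branch fails; take u0 = true instead.
Unit clause (!u4) forces u4 = false.
But (u4) is also a unit clause — contradiction.
Both values of u0 lead to a conflict.

UNSATISFIABLE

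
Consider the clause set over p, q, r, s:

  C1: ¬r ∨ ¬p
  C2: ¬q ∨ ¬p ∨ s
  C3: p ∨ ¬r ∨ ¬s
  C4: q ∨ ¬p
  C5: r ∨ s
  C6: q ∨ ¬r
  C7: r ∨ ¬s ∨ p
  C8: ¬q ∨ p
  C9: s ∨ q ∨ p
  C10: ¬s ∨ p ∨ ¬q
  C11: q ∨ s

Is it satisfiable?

Suppose r = False.
From the singleton clause (s), s = True.
From the singleton clause (p), p = True.
From the singleton clause (q), q = True.
Every clause now holds.
A satisfying assignment: p=True, q=True, r=False, s=True.

Satisfiable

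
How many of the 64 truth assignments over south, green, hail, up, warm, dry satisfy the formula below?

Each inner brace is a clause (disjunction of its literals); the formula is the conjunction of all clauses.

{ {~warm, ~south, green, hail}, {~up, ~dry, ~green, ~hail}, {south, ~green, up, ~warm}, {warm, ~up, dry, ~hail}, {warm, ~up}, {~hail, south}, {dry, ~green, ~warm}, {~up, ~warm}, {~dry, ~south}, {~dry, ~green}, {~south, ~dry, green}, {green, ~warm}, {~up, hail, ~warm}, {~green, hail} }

5

There are 2^6 = 64 truth assignments over (south, green, hail, up, warm, dry).
Split on up. With up = 1, the clauses containing up are satisfied and ~up drops from the rest; 0 of the 2^5 = 32 assignments to the other variables satisfy what remains.
With up = 0, by the same count on the reduced clause set, 5 assignments work.
(One model: south=F, green=F, hail=F, up=F, warm=F, dry=F.)
Total: 0 + 5 = 5.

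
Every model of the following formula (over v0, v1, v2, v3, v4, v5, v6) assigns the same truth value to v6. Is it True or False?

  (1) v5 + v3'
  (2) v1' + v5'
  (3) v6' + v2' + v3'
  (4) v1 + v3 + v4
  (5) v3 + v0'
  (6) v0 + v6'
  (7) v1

Suppose v6 = 1.
(v0) alone gives v0 = 1.
(v3) alone gives v3 = 1.
(v5) alone gives v5 = 1.
(v1') alone gives v1 = 0.
But (v1) is also a unit clause — contradiction.
So every satisfying assignment has v6 = False.

False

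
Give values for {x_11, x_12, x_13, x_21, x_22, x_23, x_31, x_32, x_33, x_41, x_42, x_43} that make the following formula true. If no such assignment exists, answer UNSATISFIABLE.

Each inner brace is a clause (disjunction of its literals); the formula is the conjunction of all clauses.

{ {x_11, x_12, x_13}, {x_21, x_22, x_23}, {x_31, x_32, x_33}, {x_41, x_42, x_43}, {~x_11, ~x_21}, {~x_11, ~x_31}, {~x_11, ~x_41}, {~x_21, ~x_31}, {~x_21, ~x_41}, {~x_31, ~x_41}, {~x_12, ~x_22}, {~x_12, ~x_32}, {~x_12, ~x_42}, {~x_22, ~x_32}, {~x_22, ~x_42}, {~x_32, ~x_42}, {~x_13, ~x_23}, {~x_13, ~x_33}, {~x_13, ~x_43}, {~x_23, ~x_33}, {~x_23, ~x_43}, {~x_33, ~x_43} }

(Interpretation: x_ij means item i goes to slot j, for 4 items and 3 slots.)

Suppose x_11 = 0.
Suppose x_12 = 1.
From the singleton clause (~x_22), x_22 = 0.
From the singleton clause (~x_32), x_32 = 0.
From the singleton clause (~x_42), x_42 = 0.
Suppose x_21 = 1.
From the singleton clause (~x_31), x_31 = 0.
From the singleton clause (x_33), x_33 = 1.
From the singleton clause (~x_41), x_41 = 0.
From the singleton clause (x_43), x_43 = 1.
But (~x_43) is also a unit clause — contradiction.
That branch fails; take x_21 = 0 instead.
From the singleton clause (x_23), x_23 = 1.
From the singleton clause (~x_13), x_13 = 0.
From the singleton clause (~x_33), x_33 = 0.
From the singleton clause (x_31), x_31 = 1.
From the singleton clause (~x_41), x_41 = 0.
From the singleton clause (x_43), x_43 = 1.
But (~x_43) is also a unit clause — contradiction.
Both values of x_21 lead to a conflict.
That branch fails; take x_12 = 0 instead.
From the singleton clause (x_13), x_13 = 1.
From the singleton clause (~x_23), x_23 = 0.
From the singleton clause (~x_33), x_33 = 0.
From the singleton clause (~x_43), x_43 = 0.
Suppose x_21 = 1.
From the singleton clause (~x_31), x_31 = 0.
From the singleton clause (x_32), x_32 = 1.
From the singleton clause (~x_41), x_41 = 0.
From the singleton clause (x_42), x_42 = 1.
But (~x_42) is also a unit clause — contradiction.
That branch fails; take x_21 = 0 instead.
From the singleton clause (x_22), x_22 = 1.
From the singleton clause (~x_32), x_32 = 0.
From the singleton clause (x_31), x_31 = 1.
From the singleton clause (~x_41), x_41 = 0.
From the singleton clause (x_42), x_42 = 1.
But (~x_42) is also a unit clause — contradiction.
Both values of x_21 lead to a conflict.
Both values of x_12 lead to a conflict.
That branch fails; take x_11 = 1 instead.
From the singleton clause (~x_21), x_21 = 0.
From the singleton clause (~x_31), x_31 = 0.
From the singleton clause (~x_41), x_41 = 0.
Suppose x_22 = 1.
From the singleton clause (~x_12), x_12 = 0.
From the singleton clause (~x_32), x_32 = 0.
From the singleton clause (x_33), x_33 = 1.
From the singleton clause (~x_42), x_42 = 0.
From the singleton clause (x_43), x_43 = 1.
But (~x_43) is also a unit clause — contradiction.
That branch fails; take x_22 = 0 instead.
From the singleton clause (x_23), x_23 = 1.
From the singleton clause (~x_13), x_13 = 0.
From the singleton clause (~x_33), x_33 = 0.
From the singleton clause (x_32), x_32 = 1.
From the singleton clause (~x_12), x_12 = 0.
From the singleton clause (~x_42), x_42 = 0.
From the singleton clause (x_43), x_43 = 1.
But (~x_43) is also a unit clause — contradiction.
Both values of x_22 lead to a conflict.
Both values of x_11 lead to a conflict.

UNSATISFIABLE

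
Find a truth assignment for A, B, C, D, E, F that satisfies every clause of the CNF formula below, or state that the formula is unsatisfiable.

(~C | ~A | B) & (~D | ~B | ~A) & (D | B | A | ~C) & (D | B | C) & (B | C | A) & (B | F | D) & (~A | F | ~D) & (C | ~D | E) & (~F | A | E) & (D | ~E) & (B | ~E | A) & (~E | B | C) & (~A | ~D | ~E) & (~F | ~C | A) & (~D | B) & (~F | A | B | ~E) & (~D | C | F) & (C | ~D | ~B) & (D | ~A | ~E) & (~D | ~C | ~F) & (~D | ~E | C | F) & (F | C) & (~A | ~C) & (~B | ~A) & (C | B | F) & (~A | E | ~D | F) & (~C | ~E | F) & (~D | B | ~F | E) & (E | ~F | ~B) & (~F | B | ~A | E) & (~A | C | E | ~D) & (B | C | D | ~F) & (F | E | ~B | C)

A: 0, B: 1, C: 1, D: 0, E: 0, F: 0

Case D = 0:
The clause (~E) is unit, so E = 0.
Case B = 1:
The clause (~A) is unit, so A = 0.
The clause (~F) is unit, so F = 0.
The clause (C) is unit, so C = 1.
Every clause now holds.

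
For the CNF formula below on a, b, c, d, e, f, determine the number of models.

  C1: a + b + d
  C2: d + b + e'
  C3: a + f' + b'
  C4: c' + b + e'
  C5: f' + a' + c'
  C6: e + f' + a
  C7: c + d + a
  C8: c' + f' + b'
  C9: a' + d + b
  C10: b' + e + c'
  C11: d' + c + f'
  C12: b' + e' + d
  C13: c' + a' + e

There are 2^6 = 64 truth assignments over (a, b, c, d, e, f).
Split on a. With a = 1, the clauses containing a are satisfied and a' drops from the rest; 7 of the 2^5 = 32 assignments to the other variables satisfy what remains.
With a = 0, by the same count on the reduced clause set, 6 assignments work.
Total: 7 + 6 = 13.

13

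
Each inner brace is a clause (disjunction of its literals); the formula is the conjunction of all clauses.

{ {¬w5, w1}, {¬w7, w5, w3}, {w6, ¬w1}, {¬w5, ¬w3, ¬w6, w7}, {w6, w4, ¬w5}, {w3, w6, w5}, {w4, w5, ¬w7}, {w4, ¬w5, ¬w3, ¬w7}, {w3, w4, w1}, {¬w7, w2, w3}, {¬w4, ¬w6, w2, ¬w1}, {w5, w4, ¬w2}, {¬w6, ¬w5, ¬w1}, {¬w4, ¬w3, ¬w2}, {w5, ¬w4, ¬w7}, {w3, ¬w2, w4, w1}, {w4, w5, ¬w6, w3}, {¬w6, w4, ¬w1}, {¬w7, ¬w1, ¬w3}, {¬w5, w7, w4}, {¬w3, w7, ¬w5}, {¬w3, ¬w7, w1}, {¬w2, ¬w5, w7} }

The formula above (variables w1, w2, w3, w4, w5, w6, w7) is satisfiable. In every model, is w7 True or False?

False

Suppose w7 = True.
Try w5 = False.
From the singleton clause (w3), w3 = True.
From the singleton clause (w4), w4 = True.
Now (¬w4) is unsatisfied and unit — conflict.
So w5 must be the other value — set w5 = True.
From the singleton clause (w1), w1 = True.
From the singleton clause (w6), w6 = True.
Now (¬w6) is unsatisfied and unit — conflict.
Either choice for w5 ends in contradiction.
So every satisfying assignment has w7 = False.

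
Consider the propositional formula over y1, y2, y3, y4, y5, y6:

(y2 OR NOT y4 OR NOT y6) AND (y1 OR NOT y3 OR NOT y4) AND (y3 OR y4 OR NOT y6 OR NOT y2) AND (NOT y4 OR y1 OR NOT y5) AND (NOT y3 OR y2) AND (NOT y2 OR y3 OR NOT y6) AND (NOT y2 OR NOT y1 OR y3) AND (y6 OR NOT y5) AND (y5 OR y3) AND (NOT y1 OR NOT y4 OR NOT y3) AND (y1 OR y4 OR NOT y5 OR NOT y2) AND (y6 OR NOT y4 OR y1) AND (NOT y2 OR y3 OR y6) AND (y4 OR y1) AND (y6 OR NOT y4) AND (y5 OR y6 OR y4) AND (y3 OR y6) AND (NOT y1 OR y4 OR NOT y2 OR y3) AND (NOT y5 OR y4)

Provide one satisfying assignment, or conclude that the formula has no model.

Suppose y3 = true.
From the singleton clause (y2), y2 = true.
Suppose y1 = true.
From the singleton clause (NOT y4), y4 = false.
From the singleton clause (NOT y5), y5 = false.
From the singleton clause (y6), y6 = true.
Every clause now holds.

y1: true, y2: true, y3: true, y4: false, y5: false, y6: true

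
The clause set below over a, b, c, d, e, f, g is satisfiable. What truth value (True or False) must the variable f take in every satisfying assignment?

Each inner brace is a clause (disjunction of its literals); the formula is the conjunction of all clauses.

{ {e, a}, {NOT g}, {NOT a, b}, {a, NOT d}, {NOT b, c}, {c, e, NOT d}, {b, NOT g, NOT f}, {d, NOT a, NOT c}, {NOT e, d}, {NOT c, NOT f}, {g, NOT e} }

False

Suppose f = true.
The clause (NOT g) is unit, so g = false.
The clause (NOT c) is unit, so c = false.
The clause (NOT b) is unit, so b = false.
The clause (NOT a) is unit, so a = false.
The clause (e) is unit, so e = true.
That conflicts with the unit clause (NOT e).
So every satisfying assignment has f = False.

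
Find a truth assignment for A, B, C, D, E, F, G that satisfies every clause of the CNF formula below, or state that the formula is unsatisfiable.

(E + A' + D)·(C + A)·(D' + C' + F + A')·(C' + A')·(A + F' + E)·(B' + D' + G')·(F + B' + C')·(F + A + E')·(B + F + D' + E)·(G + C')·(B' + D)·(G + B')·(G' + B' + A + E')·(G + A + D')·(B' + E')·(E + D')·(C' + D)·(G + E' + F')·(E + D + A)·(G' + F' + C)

A=1, B=0, C=0, D=0, E=1, F=0, G=0

Case C = 0:
The clause (A) is unit, so A = 1.
Case E = 1:
The clause (B') is unit, so B = 0.
Case G = 0:
The clause (F') is unit, so F = 0.
No clause remains; D is free.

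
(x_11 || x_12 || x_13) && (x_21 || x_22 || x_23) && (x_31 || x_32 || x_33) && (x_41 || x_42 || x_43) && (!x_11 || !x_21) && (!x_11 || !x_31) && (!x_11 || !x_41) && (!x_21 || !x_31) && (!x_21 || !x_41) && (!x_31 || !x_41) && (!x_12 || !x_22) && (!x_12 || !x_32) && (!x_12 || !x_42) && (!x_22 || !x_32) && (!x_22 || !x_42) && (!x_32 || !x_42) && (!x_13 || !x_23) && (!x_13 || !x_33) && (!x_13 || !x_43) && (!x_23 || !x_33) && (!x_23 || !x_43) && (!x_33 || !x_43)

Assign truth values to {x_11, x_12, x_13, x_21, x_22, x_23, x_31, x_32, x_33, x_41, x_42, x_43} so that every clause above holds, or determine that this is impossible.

UNSATISFIABLE

Suppose x_11 = false.
Suppose x_12 = true.
The clause (!x_22) is unit, so x_22 = false.
The clause (!x_32) is unit, so x_32 = false.
The clause (!x_42) is unit, so x_42 = false.
Suppose x_21 = true.
The clause (!x_31) is unit, so x_31 = false.
The clause (x_33) is unit, so x_33 = true.
The clause (!x_41) is unit, so x_41 = false.
The clause (x_43) is unit, so x_43 = true.
That conflicts with the unit clause (!x_43).
Backtrack on x_21: now try x_21 = false.
The clause (x_23) is unit, so x_23 = true.
The clause (!x_13) is unit, so x_13 = false.
The clause (!x_33) is unit, so x_33 = false.
The clause (x_31) is unit, so x_31 = true.
The clause (!x_41) is unit, so x_41 = false.
The clause (x_43) is unit, so x_43 = true.
That conflicts with the unit clause (!x_43).
Both values of x_21 lead to a conflict.
Backtrack on x_12: now try x_12 = false.
The clause (x_13) is unit, so x_13 = true.
The clause (!x_23) is unit, so x_23 = false.
The clause (!x_33) is unit, so x_33 = false.
The clause (!x_43) is unit, so x_43 = false.
Suppose x_21 = true.
The clause (!x_31) is unit, so x_31 = false.
The clause (x_32) is unit, so x_32 = true.
The clause (!x_41) is unit, so x_41 = false.
The clause (x_42) is unit, so x_42 = true.
That conflicts with the unit clause (!x_42).
Backtrack on x_21: now try x_21 = false.
The clause (x_22) is unit, so x_22 = true.
The clause (!x_32) is unit, so x_32 = false.
The clause (x_31) is unit, so x_31 = true.
The clause (!x_41) is unit, so x_41 = false.
The clause (x_42) is unit, so x_42 = true.
That conflicts with the unit clause (!x_42).
Both values of x_21 lead to a conflict.
Both values of x_12 lead to a conflict.
Backtrack on x_11: now try x_11 = true.
The clause (!x_21) is unit, so x_21 = false.
The clause (!x_31) is unit, so x_31 = false.
The clause (!x_41) is unit, so x_41 = false.
Suppose x_22 = true.
The clause (!x_12) is unit, so x_12 = false.
The clause (!x_32) is unit, so x_32 = false.
The clause (x_33) is unit, so x_33 = true.
The clause (!x_42) is unit, so x_42 = false.
The clause (x_43) is unit, so x_43 = true.
That conflicts with the unit clause (!x_43).
Backtrack on x_22: now try x_22 = false.
The clause (x_23) is unit, so x_23 = true.
The clause (!x_13) is unit, so x_13 = false.
The clause (!x_33) is unit, so x_33 = false.
The clause (x_32) is unit, so x_32 = true.
The clause (!x_12) is unit, so x_12 = false.
The clause (!x_42) is unit, so x_42 = false.
The clause (x_43) is unit, so x_43 = true.
That conflicts with the unit clause (!x_43).
Both values of x_22 lead to a conflict.
Both values of x_11 lead to a conflict.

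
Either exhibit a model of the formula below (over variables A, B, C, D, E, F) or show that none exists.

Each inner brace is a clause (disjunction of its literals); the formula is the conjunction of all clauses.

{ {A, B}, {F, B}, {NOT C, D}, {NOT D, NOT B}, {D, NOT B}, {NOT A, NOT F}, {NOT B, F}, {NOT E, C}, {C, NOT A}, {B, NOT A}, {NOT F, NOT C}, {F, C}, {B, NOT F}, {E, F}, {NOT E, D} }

Branch on A: set A = true.
From the singleton clause (NOT F), F = false.
From the singleton clause (B), B = true.
Now (NOT B) is unsatisfied and unit — conflict.
So A must be the other value — set A = false.
From the singleton clause (B), B = true.
From the singleton clause (NOT D), D = false.
Now (D) is unsatisfied and unit — conflict.
Neither A = true nor A = false works.

UNSATISFIABLE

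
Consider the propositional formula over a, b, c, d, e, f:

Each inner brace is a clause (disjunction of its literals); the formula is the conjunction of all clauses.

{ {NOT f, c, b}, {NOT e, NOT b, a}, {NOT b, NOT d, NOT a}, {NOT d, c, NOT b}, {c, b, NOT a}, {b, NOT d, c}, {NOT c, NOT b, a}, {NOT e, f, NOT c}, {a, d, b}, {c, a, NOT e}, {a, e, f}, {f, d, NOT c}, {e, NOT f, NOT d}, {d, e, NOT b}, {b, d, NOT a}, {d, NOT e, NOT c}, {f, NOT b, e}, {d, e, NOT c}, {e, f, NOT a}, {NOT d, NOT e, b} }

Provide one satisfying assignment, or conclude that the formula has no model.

a ↦ true,  b ↦ true,  c ↦ false,  d ↦ false,  e ↦ true,  f ↦ true

Try f = true.
Try c = false.
(b) alone gives b = true.
(NOT d) alone gives d = false.
(e) alone gives e = true.
(a) alone gives a = true.
Every clause now holds.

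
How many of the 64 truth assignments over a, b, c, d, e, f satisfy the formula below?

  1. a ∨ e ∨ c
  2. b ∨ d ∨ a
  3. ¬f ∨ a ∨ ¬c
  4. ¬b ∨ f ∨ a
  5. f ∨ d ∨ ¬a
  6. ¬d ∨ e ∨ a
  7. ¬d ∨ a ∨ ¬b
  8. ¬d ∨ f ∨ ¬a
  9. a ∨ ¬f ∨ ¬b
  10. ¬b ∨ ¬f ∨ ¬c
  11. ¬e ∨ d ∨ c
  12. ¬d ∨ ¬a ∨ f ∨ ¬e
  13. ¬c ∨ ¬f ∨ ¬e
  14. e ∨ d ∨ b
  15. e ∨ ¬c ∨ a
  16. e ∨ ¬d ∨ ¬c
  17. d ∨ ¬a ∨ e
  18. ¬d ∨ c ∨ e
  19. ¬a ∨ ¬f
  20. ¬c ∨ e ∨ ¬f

3

There are 2^6 = 64 truth assignments over (a, b, c, d, e, f).
Split on f. With f = True, the clauses containing f are satisfied and ¬f drops from the rest; 1 of the 2^5 = 32 assignments to the other variables satisfy what remains.
With f = False, by the same count on the reduced clause set, 2 assignments work.
Total: 1 + 2 = 3.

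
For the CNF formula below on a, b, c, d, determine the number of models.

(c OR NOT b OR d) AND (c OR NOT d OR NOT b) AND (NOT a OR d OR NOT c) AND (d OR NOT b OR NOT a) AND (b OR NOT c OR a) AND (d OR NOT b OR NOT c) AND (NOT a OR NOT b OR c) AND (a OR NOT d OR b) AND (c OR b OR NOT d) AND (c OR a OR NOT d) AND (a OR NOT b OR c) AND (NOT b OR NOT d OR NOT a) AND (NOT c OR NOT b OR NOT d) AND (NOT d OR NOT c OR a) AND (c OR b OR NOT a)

There are 2^4 = 16 truth assignments over (a, b, c, d).
Check each against the 15 clauses (columns in the order a, b, c, d):
  F F F F  ✓ satisfies all
  F F F T  ✗ fails (a OR NOT d OR b)
  F F T F  ✗ fails (b OR NOT c OR a)
  F F T T  ✗ fails (b OR NOT c OR a)
  F T F F  ✗ fails (c OR NOT b OR d)
  F T F T  ✗ fails (c OR NOT d OR NOT b)
  F T T F  ✗ fails (d OR NOT b OR NOT c)
  F T T T  ✗ fails (NOT c OR NOT b OR NOT d)
  T F F F  ✗ fails (c OR b OR NOT a)
  T F F T  ✗ fails (c OR b OR NOT d)
  T F T F  ✗ fails (NOT a OR d OR NOT c)
  T F T T  ✓ satisfies all
  T T F F  ✗ fails (c OR NOT b OR d)
  T T F T  ✗ fails (c OR NOT d OR NOT b)
  T T T F  ✗ fails (NOT a OR d OR NOT c)
  T T T T  ✗ fails (NOT b OR NOT d OR NOT a)
2 of the 16 rows are models.

2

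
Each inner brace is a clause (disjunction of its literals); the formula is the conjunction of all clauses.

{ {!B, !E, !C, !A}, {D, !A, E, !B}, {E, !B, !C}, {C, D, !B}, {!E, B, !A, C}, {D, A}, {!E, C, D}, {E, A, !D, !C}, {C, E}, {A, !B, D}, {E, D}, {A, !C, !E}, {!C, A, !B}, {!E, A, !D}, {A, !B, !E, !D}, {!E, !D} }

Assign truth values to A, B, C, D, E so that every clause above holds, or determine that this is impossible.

A: true; B: false; C: true; D: true; E: false

Branch on D: set D = true.
Unit clause (!E) forces E = false.
Unit clause (C) forces C = true.
Unit clause (!B) forces B = false.
Unit clause (A) forces A = true.
This assignment satisfies each clause.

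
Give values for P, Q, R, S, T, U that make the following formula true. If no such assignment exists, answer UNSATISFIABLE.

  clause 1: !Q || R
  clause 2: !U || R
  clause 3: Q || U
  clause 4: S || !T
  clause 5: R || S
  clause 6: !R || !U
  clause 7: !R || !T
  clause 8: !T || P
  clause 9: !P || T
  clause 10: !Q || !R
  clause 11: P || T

UNSATISFIABLE

Case Q = false:
From the singleton clause (U), U = true.
From the singleton clause (R), R = true.
Now (!R) is unsatisfied and unit — conflict.
Undo Q and try Q = true.
From the singleton clause (R), R = true.
Now (!R) is unsatisfied and unit — conflict.
Either choice for Q ends in contradiction.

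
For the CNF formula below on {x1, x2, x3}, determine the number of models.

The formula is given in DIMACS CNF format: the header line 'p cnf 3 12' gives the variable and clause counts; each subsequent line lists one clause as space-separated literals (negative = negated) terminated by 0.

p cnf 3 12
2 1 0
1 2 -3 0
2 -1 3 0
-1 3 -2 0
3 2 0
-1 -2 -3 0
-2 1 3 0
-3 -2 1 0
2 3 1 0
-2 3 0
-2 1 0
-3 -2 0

1

There are 2^3 = 8 truth assignments over (x1, x2, x3).
Split on x3. With x3 = True, the clauses containing x3 are satisfied and ¬x3 drops from the rest; 1 of the 2^2 = 4 assignments to the other variables satisfy what remains.
With x3 = False, by the same count on the reduced clause set, 0 assignments work.
(One model: x1=T, x2=F, x3=T.)
Total: 1 + 0 = 1.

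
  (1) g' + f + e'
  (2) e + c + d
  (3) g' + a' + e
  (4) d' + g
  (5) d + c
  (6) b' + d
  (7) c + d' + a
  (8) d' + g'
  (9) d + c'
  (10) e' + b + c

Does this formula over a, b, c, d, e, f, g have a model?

Case d = 0:
The clause (c) is unit, so c = 1.
Now (c') is unsatisfied and unit — conflict.
Backtrack on d: now try d = 1.
The clause (g) is unit, so g = 1.
Now (g') is unsatisfied and unit — conflict.
Either choice for d ends in contradiction.
No assignment satisfies every clause.

Unsatisfiable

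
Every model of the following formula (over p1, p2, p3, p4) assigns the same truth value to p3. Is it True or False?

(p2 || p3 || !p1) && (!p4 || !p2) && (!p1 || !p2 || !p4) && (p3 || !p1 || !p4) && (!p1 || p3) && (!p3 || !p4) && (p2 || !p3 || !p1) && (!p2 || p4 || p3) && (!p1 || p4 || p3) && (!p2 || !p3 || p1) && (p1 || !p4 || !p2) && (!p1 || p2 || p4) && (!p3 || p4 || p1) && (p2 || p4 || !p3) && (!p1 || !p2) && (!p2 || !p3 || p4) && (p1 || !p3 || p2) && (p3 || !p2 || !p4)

False

Suppose p3 = true.
Unit clause (!p4) forces p4 = false.
Unit clause (p1) forces p1 = true.
Unit clause (p2) forces p2 = true.
That conflicts with the unit clause (!p2).
So every satisfying assignment has p3 = False.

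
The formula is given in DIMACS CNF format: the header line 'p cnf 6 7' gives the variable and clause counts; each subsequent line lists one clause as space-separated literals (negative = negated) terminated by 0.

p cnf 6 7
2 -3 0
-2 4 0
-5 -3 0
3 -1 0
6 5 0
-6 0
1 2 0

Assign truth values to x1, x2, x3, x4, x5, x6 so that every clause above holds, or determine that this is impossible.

From the singleton clause (¬x6), x6 = False.
From the singleton clause (x5), x5 = True.
From the singleton clause (¬x3), x3 = False.
From the singleton clause (¬x1), x1 = False.
From the singleton clause (x2), x2 = True.
From the singleton clause (x4), x4 = True.
Every clause now holds.

x1 ↦ False,  x2 ↦ True,  x3 ↦ False,  x4 ↦ True,  x5 ↦ True,  x6 ↦ False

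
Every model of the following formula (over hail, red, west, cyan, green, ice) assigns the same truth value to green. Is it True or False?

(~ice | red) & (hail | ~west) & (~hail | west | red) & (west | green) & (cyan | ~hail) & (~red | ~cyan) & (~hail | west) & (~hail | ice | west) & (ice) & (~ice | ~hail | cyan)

Suppose green = 0.
Unit clause (west) forces west = 1.
Unit clause (hail) forces hail = 1.
Unit clause (cyan) forces cyan = 1.
Unit clause (~red) forces red = 0.
Unit clause (~ice) forces ice = 0.
Now (ice) is unsatisfied and unit — conflict.
So every satisfying assignment has green = True.

True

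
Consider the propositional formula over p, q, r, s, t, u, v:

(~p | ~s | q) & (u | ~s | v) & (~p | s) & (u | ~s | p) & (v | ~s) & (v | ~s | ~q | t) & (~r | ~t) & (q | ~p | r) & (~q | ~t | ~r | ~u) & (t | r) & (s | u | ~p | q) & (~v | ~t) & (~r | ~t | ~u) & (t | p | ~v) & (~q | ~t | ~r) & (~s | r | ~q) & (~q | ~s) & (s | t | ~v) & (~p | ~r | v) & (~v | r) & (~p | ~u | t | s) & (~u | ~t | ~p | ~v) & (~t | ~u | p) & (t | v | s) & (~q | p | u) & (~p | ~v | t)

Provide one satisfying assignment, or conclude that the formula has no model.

Case p = 0:
Case u = 0:
(~s) alone gives s = 0.
(~q) alone gives q = 0.
Case r = 0:
(t) alone gives t = 1.
(~v) alone gives v = 0.
This assignment satisfies each clause.

p=0, q=0, r=0, s=0, t=1, u=0, v=0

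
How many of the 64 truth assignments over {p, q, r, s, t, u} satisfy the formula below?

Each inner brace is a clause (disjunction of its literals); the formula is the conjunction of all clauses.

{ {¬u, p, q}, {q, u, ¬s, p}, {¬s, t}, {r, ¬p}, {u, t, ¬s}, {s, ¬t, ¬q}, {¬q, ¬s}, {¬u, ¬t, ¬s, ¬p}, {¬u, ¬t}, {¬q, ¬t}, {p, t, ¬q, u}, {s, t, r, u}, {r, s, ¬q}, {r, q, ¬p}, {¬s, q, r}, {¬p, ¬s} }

There are 2^6 = 64 truth assignments over (p, q, r, s, t, u).
Split on u. With u = True, the clauses containing u are satisfied and ¬u drops from the rest; 3 of the 2^5 = 32 assignments to the other variables satisfy what remains.
With u = False, by the same count on the reduced clause set, 6 assignments work.
(One model: p=F, q=F, r=F, s=F, t=T, u=F.)
Total: 3 + 6 = 9.

9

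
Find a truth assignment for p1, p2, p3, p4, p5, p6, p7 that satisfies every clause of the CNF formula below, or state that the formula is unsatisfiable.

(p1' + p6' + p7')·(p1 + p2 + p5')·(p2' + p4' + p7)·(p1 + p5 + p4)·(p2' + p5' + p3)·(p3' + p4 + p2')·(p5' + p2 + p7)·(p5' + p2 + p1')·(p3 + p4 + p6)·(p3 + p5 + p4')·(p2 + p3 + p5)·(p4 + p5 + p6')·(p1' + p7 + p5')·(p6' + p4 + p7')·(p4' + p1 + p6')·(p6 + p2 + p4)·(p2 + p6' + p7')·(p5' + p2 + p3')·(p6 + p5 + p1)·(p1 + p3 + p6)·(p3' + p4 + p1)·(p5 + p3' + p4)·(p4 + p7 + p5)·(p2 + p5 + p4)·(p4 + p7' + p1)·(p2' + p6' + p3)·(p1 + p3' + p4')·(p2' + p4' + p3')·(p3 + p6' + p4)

p1=1; p2=0; p3=1; p4=1; p5=0; p6=0; p7=1

Try p1 = 1.
Try p6 = 0.
Try p5 = 0.
Try p3 = 1.
From the singleton clause (p4), p4 = 1.
From the singleton clause (p2'), p2 = 0.
No clause remains; p7 is free.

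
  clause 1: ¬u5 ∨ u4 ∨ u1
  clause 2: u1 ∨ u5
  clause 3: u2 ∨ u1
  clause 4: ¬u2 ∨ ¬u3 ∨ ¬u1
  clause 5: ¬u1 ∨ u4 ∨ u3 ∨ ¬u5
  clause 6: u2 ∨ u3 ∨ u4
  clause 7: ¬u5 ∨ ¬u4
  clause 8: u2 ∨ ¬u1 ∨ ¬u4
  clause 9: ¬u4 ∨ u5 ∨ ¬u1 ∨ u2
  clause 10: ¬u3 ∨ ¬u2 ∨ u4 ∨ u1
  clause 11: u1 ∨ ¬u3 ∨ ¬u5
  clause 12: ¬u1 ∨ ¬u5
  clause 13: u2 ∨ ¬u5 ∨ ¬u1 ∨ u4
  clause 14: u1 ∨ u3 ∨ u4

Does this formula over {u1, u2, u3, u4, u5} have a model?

Try u1 = True.
From the singleton clause (¬u5), u5 = False.
Try u2 = True.
From the singleton clause (¬u3), u3 = False.
Every clause is now satisfied; u4 is unconstrained.
A satisfying assignment: u1: True; u2: True; u3: False; u4: False; u5: False.

Satisfiable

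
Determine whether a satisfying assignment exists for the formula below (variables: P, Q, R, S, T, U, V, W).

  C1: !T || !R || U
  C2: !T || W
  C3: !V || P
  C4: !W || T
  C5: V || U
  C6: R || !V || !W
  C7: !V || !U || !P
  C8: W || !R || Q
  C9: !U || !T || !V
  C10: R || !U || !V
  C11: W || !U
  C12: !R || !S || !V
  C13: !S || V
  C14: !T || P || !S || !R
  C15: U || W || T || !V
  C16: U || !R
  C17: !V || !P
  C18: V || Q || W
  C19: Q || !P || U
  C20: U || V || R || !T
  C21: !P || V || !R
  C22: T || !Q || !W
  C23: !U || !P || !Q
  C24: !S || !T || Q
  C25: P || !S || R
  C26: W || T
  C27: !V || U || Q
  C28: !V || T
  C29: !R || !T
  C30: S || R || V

Branch on T: set T = false.
The clause (!W) is unit, so W = false.
But (W) is also a unit clause — contradiction.
Undo T and try T = true.
The clause (W) is unit, so W = true.
The clause (!R) is unit, so R = false.
The clause (!V) is unit, so V = false.
The clause (U) is unit, so U = true.
The clause (!S) is unit, so S = false.
But (S) is also a unit clause — contradiction.
Either choice for T ends in contradiction.
No assignment satisfies every clause.

No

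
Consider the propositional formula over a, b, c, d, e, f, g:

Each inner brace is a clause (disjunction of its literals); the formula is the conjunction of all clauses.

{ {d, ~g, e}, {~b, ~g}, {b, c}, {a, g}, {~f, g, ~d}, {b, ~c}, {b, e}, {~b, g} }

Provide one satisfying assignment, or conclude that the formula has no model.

UNSATISFIABLE

Branch on b: set b = 0.
From the singleton clause (c), c = 1.
But (~c) is also a unit clause — contradiction.
Backtrack on b: now try b = 1.
From the singleton clause (~g), g = 0.
But (g) is also a unit clause — contradiction.
Either choice for b ends in contradiction.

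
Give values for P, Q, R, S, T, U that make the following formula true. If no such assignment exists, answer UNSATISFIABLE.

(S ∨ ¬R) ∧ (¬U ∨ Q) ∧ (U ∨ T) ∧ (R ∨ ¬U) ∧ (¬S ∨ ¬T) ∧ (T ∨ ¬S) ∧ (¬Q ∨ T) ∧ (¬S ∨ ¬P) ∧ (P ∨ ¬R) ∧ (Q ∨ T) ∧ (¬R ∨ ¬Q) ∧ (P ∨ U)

P: True,  Q: False,  R: False,  S: False,  T: True,  U: False

Suppose S = False.
Unit clause (¬R) forces R = False.
Unit clause (¬U) forces U = False.
Unit clause (T) forces T = True.
Unit clause (P) forces P = True.
Every clause is now satisfied; Q is unconstrained.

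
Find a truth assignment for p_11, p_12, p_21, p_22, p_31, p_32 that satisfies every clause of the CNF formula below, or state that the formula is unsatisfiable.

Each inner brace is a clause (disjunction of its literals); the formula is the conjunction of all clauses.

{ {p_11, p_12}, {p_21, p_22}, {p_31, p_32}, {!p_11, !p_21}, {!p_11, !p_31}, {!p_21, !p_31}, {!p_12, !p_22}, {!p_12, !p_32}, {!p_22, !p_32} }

UNSATISFIABLE

Try p_11 = true.
From the singleton clause (!p_21), p_21 = false.
From the singleton clause (p_22), p_22 = true.
From the singleton clause (!p_31), p_31 = false.
From the singleton clause (p_32), p_32 = true.
But (!p_32) is also a unit clause — contradiction.
That branch fails; take p_11 = false instead.
From the singleton clause (p_12), p_12 = true.
From the singleton clause (!p_22), p_22 = false.
From the singleton clause (p_21), p_21 = true.
From the singleton clause (!p_31), p_31 = false.
From the singleton clause (p_32), p_32 = true.
But (!p_32) is also a unit clause — contradiction.
Both values of p_11 lead to a conflict.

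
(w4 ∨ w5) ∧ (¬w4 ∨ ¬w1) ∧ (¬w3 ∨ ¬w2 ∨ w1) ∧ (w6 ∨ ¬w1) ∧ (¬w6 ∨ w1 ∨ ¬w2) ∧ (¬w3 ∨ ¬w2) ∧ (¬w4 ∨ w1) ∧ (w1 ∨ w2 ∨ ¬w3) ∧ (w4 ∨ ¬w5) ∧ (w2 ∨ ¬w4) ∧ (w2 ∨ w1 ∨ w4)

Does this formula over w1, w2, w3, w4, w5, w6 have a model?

Branch on w4: set w4 = True.
Unit clause (¬w1) forces w1 = False.
Now (w1) is unsatisfied and unit — conflict.
Undo w4 and try w4 = False.
Unit clause (w5) forces w5 = True.
Now (¬w5) is unsatisfied and unit — conflict.
Both values of w4 lead to a conflict.
No assignment satisfies every clause.

No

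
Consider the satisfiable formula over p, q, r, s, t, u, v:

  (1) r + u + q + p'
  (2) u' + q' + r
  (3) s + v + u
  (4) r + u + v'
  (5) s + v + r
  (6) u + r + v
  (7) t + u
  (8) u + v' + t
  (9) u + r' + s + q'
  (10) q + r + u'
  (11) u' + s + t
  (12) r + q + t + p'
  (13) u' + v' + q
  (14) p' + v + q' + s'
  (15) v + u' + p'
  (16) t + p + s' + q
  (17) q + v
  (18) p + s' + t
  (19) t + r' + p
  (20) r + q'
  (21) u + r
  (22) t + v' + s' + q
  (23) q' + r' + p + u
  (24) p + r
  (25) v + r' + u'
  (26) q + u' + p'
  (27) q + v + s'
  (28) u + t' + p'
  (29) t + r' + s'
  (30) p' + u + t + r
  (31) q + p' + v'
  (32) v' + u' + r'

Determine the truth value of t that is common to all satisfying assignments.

Suppose t = 0.
(u) alone gives u = 1.
(s) alone gives s = 1.
(p) alone gives p = 1.
(v) alone gives v = 1.
(q) alone gives q = 1.
(r) alone gives r = 1.
But (r') is also a unit clause — contradiction.
So every satisfying assignment has t = True.

True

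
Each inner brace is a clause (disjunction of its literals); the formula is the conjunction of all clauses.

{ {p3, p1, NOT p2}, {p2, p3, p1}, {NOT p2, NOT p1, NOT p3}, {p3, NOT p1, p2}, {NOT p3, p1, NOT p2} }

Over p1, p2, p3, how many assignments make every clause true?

3

There are 2^3 = 8 truth assignments over (p1, p2, p3).
Split on p2. With p2 = true, the clauses containing p2 are satisfied and NOT p2 drops from the rest; 1 of the 2^2 = 4 assignments to the other variables satisfy what remains.
With p2 = false, by the same count on the reduced clause set, 2 assignments work.
(One model: p1=F, p2=F, p3=T.)
Total: 1 + 2 = 3.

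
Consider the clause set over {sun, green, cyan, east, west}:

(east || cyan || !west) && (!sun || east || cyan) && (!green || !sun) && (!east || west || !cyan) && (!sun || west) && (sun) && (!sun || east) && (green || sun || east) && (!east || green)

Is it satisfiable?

No

From the singleton clause (sun), sun = true.
From the singleton clause (!green), green = false.
From the singleton clause (west), west = true.
From the singleton clause (east), east = true.
But (!east) is also a unit clause — contradiction.
No assignment satisfies every clause.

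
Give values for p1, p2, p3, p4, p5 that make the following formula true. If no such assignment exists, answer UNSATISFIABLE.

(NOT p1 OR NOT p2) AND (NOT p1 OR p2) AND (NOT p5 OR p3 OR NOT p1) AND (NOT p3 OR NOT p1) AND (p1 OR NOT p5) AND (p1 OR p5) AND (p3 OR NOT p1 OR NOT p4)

Branch on p1: set p1 = false.
Unit clause (NOT p5) forces p5 = false.
But (p5) is also a unit clause — contradiction.
So p1 must be the other value — set p1 = true.
Unit clause (NOT p2) forces p2 = false.
But (p2) is also a unit clause — contradiction.
Either choice for p1 ends in contradiction.

UNSATISFIABLE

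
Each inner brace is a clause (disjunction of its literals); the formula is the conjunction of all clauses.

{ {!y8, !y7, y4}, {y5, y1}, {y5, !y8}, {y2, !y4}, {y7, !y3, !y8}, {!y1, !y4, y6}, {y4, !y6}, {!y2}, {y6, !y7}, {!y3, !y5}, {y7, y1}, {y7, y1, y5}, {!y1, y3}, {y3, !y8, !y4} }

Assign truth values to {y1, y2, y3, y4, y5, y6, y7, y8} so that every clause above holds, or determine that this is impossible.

y1: true, y2: false, y3: true, y4: false, y5: false, y6: false, y7: false, y8: false

The clause (!y2) is unit, so y2 = false.
The clause (!y4) is unit, so y4 = false.
The clause (!y6) is unit, so y6 = false.
The clause (!y7) is unit, so y7 = false.
The clause (y1) is unit, so y1 = true.
The clause (y3) is unit, so y3 = true.
The clause (!y8) is unit, so y8 = false.
The clause (!y5) is unit, so y5 = false.
This assignment satisfies each clause.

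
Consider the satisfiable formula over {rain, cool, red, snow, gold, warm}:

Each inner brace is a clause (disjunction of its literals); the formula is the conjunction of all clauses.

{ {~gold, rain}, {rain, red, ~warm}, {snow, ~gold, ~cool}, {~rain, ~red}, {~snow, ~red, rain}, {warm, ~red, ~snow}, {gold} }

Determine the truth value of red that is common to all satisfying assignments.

False

Suppose red = 1.
The clause (~rain) is unit, so rain = 0.
The clause (~gold) is unit, so gold = 0.
But (gold) is also a unit clause — contradiction.
So every satisfying assignment has red = False.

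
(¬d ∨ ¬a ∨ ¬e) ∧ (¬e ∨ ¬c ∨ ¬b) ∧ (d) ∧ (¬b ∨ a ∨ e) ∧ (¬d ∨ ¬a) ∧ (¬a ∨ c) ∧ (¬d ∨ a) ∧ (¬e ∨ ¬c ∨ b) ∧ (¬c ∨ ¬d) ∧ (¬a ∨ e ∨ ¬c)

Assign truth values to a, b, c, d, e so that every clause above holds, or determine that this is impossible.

(d) alone gives d = True.
(¬a) alone gives a = False.
But (a) is also a unit clause — contradiction.

UNSATISFIABLE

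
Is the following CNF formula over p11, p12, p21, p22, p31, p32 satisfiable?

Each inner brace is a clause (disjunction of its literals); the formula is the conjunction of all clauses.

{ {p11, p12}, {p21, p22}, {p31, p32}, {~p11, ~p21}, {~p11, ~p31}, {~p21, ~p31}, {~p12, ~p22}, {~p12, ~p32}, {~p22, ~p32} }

Branch on p11: set p11 = 1.
The clause (~p21) is unit, so p21 = 0.
The clause (p22) is unit, so p22 = 1.
The clause (~p31) is unit, so p31 = 0.
The clause (p32) is unit, so p32 = 1.
Now (~p32) is unsatisfied and unit — conflict.
That branch fails; take p11 = 0 instead.
The clause (p12) is unit, so p12 = 1.
The clause (~p22) is unit, so p22 = 0.
The clause (p21) is unit, so p21 = 1.
The clause (~p31) is unit, so p31 = 0.
The clause (p32) is unit, so p32 = 1.
Now (~p32) is unsatisfied and unit — conflict.
Neither p11 = 1 nor p11 = 0 works.
No assignment satisfies every clause.

Unsatisfiable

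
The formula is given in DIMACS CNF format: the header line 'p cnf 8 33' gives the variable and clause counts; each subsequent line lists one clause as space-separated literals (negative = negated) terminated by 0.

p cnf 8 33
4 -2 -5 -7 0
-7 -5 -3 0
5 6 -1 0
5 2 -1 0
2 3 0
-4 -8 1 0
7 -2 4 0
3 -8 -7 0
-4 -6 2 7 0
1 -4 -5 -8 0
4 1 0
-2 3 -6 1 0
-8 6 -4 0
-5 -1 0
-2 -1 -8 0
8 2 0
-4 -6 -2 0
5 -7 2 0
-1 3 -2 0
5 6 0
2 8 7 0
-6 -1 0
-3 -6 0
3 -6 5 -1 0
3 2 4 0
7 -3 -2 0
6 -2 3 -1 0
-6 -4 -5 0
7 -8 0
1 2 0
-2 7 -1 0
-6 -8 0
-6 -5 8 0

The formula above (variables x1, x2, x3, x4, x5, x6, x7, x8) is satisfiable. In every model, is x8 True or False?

Suppose x8 = True.
Unit clause (x7) forces x7 = True.
Unit clause (x3) forces x3 = True.
Unit clause (¬x5) forces x5 = False.
Unit clause (x2) forces x2 = True.
Unit clause (¬x1) forces x1 = False.
Unit clause (¬x4) forces x4 = False.
That conflicts with the unit clause (x4).
So every satisfying assignment has x8 = False.

False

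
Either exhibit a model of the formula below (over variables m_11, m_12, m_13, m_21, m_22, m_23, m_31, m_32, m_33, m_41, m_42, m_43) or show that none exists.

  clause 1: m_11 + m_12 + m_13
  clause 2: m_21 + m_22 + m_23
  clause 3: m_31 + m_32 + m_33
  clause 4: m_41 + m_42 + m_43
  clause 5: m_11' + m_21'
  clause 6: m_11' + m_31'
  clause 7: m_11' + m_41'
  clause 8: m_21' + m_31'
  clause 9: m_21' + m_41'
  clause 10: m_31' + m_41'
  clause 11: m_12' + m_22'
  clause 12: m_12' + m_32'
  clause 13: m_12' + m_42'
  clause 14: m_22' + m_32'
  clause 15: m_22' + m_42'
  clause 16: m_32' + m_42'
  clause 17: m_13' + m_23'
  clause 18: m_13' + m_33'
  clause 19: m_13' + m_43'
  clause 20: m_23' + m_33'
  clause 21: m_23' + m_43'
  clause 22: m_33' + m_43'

Try m_11 = 0.
Try m_12 = 1.
The clause (m_22') is unit, so m_22 = 0.
The clause (m_32') is unit, so m_32 = 0.
The clause (m_42') is unit, so m_42 = 0.
Try m_21 = 1.
The clause (m_31') is unit, so m_31 = 0.
The clause (m_33) is unit, so m_33 = 1.
The clause (m_41') is unit, so m_41 = 0.
The clause (m_43) is unit, so m_43 = 1.
Now (m_43') is unsatisfied and unit — conflict.
Backtrack on m_21: now try m_21 = 0.
The clause (m_23) is unit, so m_23 = 1.
The clause (m_13') is unit, so m_13 = 0.
The clause (m_33') is unit, so m_33 = 0.
The clause (m_31) is unit, so m_31 = 1.
The clause (m_41') is unit, so m_41 = 0.
The clause (m_43) is unit, so m_43 = 1.
Now (m_43') is unsatisfied and unit — conflict.
Neither m_21 = 1 nor m_21 = 0 works.
Backtrack on m_12: now try m_12 = 0.
The clause (m_13) is unit, so m_13 = 1.
The clause (m_23') is unit, so m_23 = 0.
The clause (m_33') is unit, so m_33 = 0.
The clause (m_43') is unit, so m_43 = 0.
Try m_21 = 1.
The clause (m_31') is unit, so m_31 = 0.
The clause (m_32) is unit, so m_32 = 1.
The clause (m_41') is unit, so m_41 = 0.
The clause (m_42) is unit, so m_42 = 1.
Now (m_42') is unsatisfied and unit — conflict.
Backtrack on m_21: now try m_21 = 0.
The clause (m_22) is unit, so m_22 = 1.
The clause (m_32') is unit, so m_32 = 0.
The clause (m_31) is unit, so m_31 = 1.
The clause (m_41') is unit, so m_41 = 0.
The clause (m_42) is unit, so m_42 = 1.
Now (m_42') is unsatisfied and unit — conflict.
Neither m_21 = 1 nor m_21 = 0 works.
Neither m_12 = 1 nor m_12 = 0 works.
Backtrack on m_11: now try m_11 = 1.
The clause (m_21') is unit, so m_21 = 0.
The clause (m_31') is unit, so m_31 = 0.
The clause (m_41') is unit, so m_41 = 0.
Try m_22 = 1.
The clause (m_12') is unit, so m_12 = 0.
The clause (m_32') is unit, so m_32 = 0.
The clause (m_33) is unit, so m_33 = 1.
The clause (m_42') is unit, so m_42 = 0.
The clause (m_43) is unit, so m_43 = 1.
Now (m_43') is unsatisfied and unit — conflict.
Backtrack on m_22: now try m_22 = 0.
The clause (m_23) is unit, so m_23 = 1.
The clause (m_13') is unit, so m_13 = 0.
The clause (m_33') is unit, so m_33 = 0.
The clause (m_32) is unit, so m_32 = 1.
The clause (m_12') is unit, so m_12 = 0.
The clause (m_42') is unit, so m_42 = 0.
The clause (m_43) is unit, so m_43 = 1.
Now (m_43') is unsatisfied and unit — conflict.
Neither m_22 = 1 nor m_22 = 0 works.
Neither m_11 = 1 nor m_11 = 0 works.

UNSATISFIABLE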